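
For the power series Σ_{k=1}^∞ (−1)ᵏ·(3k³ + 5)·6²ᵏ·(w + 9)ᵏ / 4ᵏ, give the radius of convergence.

Apply the ratio test: |a_{k+1}| / |a_k| = [(3(k+1)³ + 5)/(3k³ + 5)] · 36/4, which tends to 9 as k → ∞.
Thus R = 1/(9) = 1/9.

R = 1/9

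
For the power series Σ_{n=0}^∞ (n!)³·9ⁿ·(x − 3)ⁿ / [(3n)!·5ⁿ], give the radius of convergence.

R = 15

Apply the ratio test: |a_{n+1}| / |a_n| = (n+1)³/[(3n+1)·(3n+2)·(3n+3)] · 9/5, which tends to 1/15 as n → ∞.
Thus R = 1/(1/15) = 15.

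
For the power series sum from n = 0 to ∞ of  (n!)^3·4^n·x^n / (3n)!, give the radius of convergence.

Apply the ratio test: |a_{n+1}| / |a_n| = (n+1)³/[(3n+1)·(3n+2)·(3n+3)] · 4, which tends to 4/27 as n → ∞.
The series converges when 4/27 · |x| < 1, giving R = 27/4.

R = 27/4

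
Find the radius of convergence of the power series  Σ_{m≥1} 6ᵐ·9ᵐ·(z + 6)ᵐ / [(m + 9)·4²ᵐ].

R = 8/27

Ratio test: |a_{m+1}/a_m| = [(m + 9)/((m+1) + 9)] · 6·9/16 → 27/8 as m → ∞.
Hence the series converges for |z + 6| < 1/(27/8) = 8/27, so the radius of convergence is 8/27.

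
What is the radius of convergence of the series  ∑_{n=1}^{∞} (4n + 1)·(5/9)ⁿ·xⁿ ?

By the ratio test, |a_{n+1}/a_n| = [(4(n+1) + 1)/(4n + 1)] · 5/9 → 5/9.
Hence the series converges for |x| < 1/(5/9) = 9/5, so the radius of convergence is 9/5.

R = 9/5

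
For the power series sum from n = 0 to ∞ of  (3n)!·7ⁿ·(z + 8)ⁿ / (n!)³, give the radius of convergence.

R = 1/189

Ratio test: |a_{n+1}/a_n| = (3n+1)·(3n+2)·(3n+3)/(n+1)³ · 7 → 189 as n → ∞.
Hence the series converges for |z + 8| < 1/(189) = 1/189, so the radius of convergence is 1/189.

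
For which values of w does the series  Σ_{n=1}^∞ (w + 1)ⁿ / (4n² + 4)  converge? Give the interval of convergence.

[-2, 0]

The ratio of consecutive coefficients is (4n² + 4)/(4(n+1)² + 4) → 1.
So the series converges when |w + 1| < 1 and diverges when |w + 1| > 1; R = 1.
Check w = 0: the terms are on the order of 1/n², so the series converges absolutely by comparison with the p-series (p = 2 > 1).
Endpoint w = -2: the series is dominated by a constant times Σ 1/n², which converges (p = 2 > 1).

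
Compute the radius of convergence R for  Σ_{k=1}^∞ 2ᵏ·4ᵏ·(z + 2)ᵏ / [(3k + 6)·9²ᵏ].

R = 81/8

By the ratio test, |a_{k+1}/a_k| = [(3k + 6)/(3(k+1) + 6)] · 2·4/81 → 8/81.
The series converges when 8/81 · |z + 2| < 1, giving R = 81/8.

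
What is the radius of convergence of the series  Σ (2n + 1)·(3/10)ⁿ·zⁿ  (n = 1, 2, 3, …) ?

Ratio test: |a_{n+1}/a_n| = [(2(n+1) + 1)/(2n + 1)] · 3/10 → 3/10 as n → ∞.
Hence the series converges for |z| < 1/(3/10) = 10/3, so the radius of convergence is 10/3.

R = 10/3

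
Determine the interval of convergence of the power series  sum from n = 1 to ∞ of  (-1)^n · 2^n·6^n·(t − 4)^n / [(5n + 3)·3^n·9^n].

Ratio test: |a_{n+1}/a_n| = [(5n + 3)/(5(n+1) + 3)] · 2·6/(3·9) → 4/9 as n → ∞.
Convergence for |t − 4| · 4/9 < 1, i.e. |t − 4| < 9/4. So R = 9/4.
Endpoint t = 25/4: the terms alternate in sign and decrease monotonically to 0 in absolute value (size ~ c/n), so the alternating series test gives convergence.
Check t = 7/4: the terms are asymptotic to a nonzero constant times 1/n, so the series diverges by limit comparison with Σ 1/n.

(7/4, 25/4]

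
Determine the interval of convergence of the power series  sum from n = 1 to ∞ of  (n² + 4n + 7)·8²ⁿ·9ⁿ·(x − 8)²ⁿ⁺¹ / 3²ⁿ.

(63/8, 65/8)

Ratio test: |a_{n+1}/a_n| = [((n+1)² + 4(n+1) + 7)/(n² + 4n + 7)] · 64·9/9 → 64 as n → ∞.
Successive powers of (x − 8) differ by 2, so the series converges when |x − 8|² · 64 < 1, i.e. |x − 8| < √(1/64) = 1/8. So R = 1/8.
Check x = 65/8: the terms have absolute value of order n², which does not tend to 0, so the series diverges by the divergence test.
At x = 63/8: the n-th term does not approach 0; divergence by the term test.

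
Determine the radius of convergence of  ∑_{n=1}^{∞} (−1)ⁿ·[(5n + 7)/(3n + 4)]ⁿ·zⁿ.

R = 3/5

By the Cauchy root test, |a_n|^(1/n) = (5n + 7)/(3n + 4) → 5/3.
Thus R = 1/(5/3) = 3/5.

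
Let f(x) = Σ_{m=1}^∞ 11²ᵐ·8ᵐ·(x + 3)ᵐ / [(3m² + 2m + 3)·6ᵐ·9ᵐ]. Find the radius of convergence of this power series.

Apply the ratio test: |a_{m+1}| / |a_m| = [(3m² + 2m + 3)/(3(m+1)² + 2(m+1) + 3)] · 121·8/(6·9), which tends to 484/27 as m → ∞.
The series converges when 484/27 · |x + 3| < 1, giving R = 27/484.

R = 27/484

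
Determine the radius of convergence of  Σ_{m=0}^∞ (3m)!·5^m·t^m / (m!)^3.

By the ratio test, |a_{m+1}/a_m| = (3m+1)·(3m+2)·(3m+3)/(m+1)³ · 5 → 135.
Hence the series converges for |t| < 1/(135) = 1/135, so the radius of convergence is 1/135.

R = 1/135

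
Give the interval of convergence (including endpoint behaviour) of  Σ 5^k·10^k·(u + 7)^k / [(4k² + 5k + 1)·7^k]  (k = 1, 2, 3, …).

By the ratio test, |a_{k+1}/a_k| = [(4k² + 5k + 1)/(4(k+1)² + 5(k+1) + 1)] · 5·10/7 → 50/7.
The series converges when 50/7 · |u + 7| < 1, giving R = 7/50.
Endpoint u = -343/50: absolute convergence follows by limit comparison with Σ 1/k².
Endpoint u = -357/50: the terms are on the order of 1/k², so the series converges absolutely by comparison with the p-series (p = 2 > 1).

[-357/50, -343/50]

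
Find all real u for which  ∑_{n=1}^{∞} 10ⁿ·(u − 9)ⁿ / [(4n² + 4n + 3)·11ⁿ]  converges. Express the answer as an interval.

The ratio of consecutive coefficients is [(4n² + 4n + 3)/(4(n+1)² + 4(n+1) + 3)] · 10/11 → 10/11.
The series converges when 10/11 · |u − 9| < 1, giving R = 11/10.
When u = 101/10, the series is dominated by a constant times Σ 1/n², which converges (p = 2 > 1).
At u = 79/10: the series is dominated by a constant times Σ 1/n², which converges (p = 2 > 1).

[79/10, 101/10]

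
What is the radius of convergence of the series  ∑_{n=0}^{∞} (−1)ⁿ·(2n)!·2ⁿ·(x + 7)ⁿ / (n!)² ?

By the ratio test, |a_{n+1}/a_n| = (2n+1)·(2n+2)/(n+1)² · 2 → 8.
Convergence for |x + 7| · 8 < 1, i.e. |x + 7| < 1/8. So R = 1/8.

R = 1/8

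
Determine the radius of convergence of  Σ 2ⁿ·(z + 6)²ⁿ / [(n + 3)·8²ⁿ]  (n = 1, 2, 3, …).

R = 4√2

Apply the ratio test: |a_{n+1}| / |a_n| = [(n + 3)/((n+1) + 3)] · 2/64, which tends to 1/32 as n → ∞.
Successive powers of (z + 6) differ by 2, so the series converges when |z + 6|² · 1/32 < 1, i.e. |z + 6| < √(32). So R = 4√2.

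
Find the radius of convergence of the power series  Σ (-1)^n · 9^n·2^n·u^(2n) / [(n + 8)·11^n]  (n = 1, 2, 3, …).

By the ratio test, |a_{n+1}/a_n| = [(n + 8)/((n+1) + 8)] · 9·2/11 → 18/11.
Successive powers of u differ by 2, so the series converges when |u|² · 18/11 < 1, i.e. |u| < √(11/18). So R = √22/6.

R = √22/6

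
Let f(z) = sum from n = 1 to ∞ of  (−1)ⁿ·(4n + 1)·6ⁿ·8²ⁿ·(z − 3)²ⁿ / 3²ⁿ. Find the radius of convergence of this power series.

R = √6/16

Ratio test: |a_{n+1}/a_n| = [(4(n+1) + 1)/(4n + 1)] · 6·64/9 → 128/3 as n → ∞.
Writing y = (z − 3)², the series in y has radius 3/128, so |z − 3| < √(3/128) and R = √6/16.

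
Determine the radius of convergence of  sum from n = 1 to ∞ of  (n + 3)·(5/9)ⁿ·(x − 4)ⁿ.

Apply the ratio test: |a_{n+1}| / |a_n| = [((n+1) + 3)/(n + 3)] · 5/9, which tends to 5/9 as n → ∞.
Thus R = 1/(5/9) = 9/5.

R = 9/5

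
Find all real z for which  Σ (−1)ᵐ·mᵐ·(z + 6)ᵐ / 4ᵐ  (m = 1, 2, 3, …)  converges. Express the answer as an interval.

{-6}

Root test: |a_m|^(1/m) = m/4 → ∞.
The root grows without bound, so R = 0 (convergence only at z = -6).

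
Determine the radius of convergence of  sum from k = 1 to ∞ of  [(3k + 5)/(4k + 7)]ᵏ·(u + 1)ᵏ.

Applying the root test, |a_k|^(1/k) = (3k + 5)/(4k + 7) → 3/4.
Thus R = 1/(3/4) = 4/3.

R = 4/3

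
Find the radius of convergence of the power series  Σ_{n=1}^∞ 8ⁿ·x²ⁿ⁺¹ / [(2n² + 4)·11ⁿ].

The ratio of consecutive coefficients is [(2n² + 4)/(2(n+1)² + 4)] · 8/11 → 8/11.
Since the exponent of x increases by 2 each term, convergence requires |x|² < 11/8, hence R = √22/4.

R = √22/4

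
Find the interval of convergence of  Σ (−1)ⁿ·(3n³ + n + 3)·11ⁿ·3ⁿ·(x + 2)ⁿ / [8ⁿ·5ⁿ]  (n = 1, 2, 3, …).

By the ratio test, |a_{n+1}/a_n| = [(3(n+1)³ + (n+1) + 3)/(3n³ + n + 3)] · 11·3/(8·5) → 33/40.
Hence the series converges for |x + 2| < 1/(33/40) = 40/33, so the radius of convergence is 40/33.
Endpoint x = -26/33: the terms do not tend to 0, so the series diverges.
Endpoint x = -106/33: the terms have absolute value of order n³, which does not tend to 0, so the series diverges by the divergence test.

(-106/33, -26/33)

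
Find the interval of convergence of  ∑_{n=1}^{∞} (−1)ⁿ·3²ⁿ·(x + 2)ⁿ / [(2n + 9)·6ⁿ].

(-8/3, -4/3]

By the ratio test, |a_{n+1}/a_n| = [(2n + 9)/(2(n+1) + 9)] · 9/6 → 3/2.
Hence the series converges for |x + 2| < 1/(3/2) = 2/3, so the radius of convergence is 2/3.
When x = -4/3, the terms alternate in sign and decrease monotonically to 0 in absolute value (size ~ c/n), so the alternating series test gives convergence.
Endpoint x = -8/3: comparison with the harmonic series Σ 1/n shows the series diverges.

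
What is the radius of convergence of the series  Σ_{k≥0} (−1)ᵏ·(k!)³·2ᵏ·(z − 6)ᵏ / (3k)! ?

By the ratio test, |a_{k+1}/a_k| = (k+1)³/[(3k+1)·(3k+2)·(3k+3)] · 2 → 2/27.
The series converges when 2/27 · |z − 6| < 1, giving R = 27/2.

R = 27/2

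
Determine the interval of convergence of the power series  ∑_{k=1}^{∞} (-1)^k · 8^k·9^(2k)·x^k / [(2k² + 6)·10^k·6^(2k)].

[-5/9, 5/9]

Ratio test: |a_{k+1}/a_k| = [(2k² + 6)/(2(k+1)² + 6)] · 8·81/(10·36) → 9/5 as k → ∞.
The series converges when 9/5 · |x| < 1, giving R = 5/9.
When x = 5/9, absolute convergence follows by limit comparison with Σ 1/k².
Check x = -5/9: the series is dominated by a constant times Σ 1/k², which converges (p = 2 > 1).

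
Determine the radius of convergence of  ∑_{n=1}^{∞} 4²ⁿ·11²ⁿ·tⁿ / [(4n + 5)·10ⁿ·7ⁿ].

Apply the ratio test: |a_{n+1}| / |a_n| = [(4n + 5)/(4(n+1) + 5)] · 16·121/(10·7), which tends to 968/35 as n → ∞.
Hence the series converges for |t| < 1/(968/35) = 35/968, so the radius of convergence is 35/968.

R = 35/968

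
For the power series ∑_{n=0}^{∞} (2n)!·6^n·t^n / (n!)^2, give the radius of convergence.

R = 1/24

The ratio of consecutive coefficients is (2n+1)·(2n+2)/(n+1)² · 6 → 24.
Hence the series converges for |t| < 1/(24) = 1/24, so the radius of convergence is 1/24.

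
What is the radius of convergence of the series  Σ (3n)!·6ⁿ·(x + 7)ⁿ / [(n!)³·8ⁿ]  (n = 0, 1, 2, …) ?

R = 4/81

Apply the ratio test: |a_{n+1}| / |a_n| = (3n+1)·(3n+2)·(3n+3)/(n+1)³ · 6/8, which tends to 81/4 as n → ∞.
Hence the series converges for |x + 7| < 1/(81/4) = 4/81, so the radius of convergence is 4/81.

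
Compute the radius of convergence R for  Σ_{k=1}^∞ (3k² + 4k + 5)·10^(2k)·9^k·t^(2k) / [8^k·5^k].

R = √10/15

Apply the ratio test: |a_{k+1}| / |a_k| = [(3(k+1)² + 4(k+1) + 5)/(3k² + 4k + 5)] · 100·9/(8·5), which tends to 45/2 as k → ∞.
Successive powers of t differ by 2, so the series converges when |t|² · 45/2 < 1, i.e. |t| < √(2/45). So R = √10/15.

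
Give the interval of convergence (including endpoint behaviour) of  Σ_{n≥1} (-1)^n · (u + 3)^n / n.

Ratio test: |a_{n+1}/a_n| = n/(n+1) → 1 as n → ∞.
So the series converges when |u + 3| < 1 and diverges when |u + 3| > 1; R = 1.
Endpoint u = -2: the terms alternate in sign and decrease monotonically to 0 in absolute value (size ~ c/n), so the alternating series test gives convergence.
At u = -4: comparison with the harmonic series Σ 1/n shows the series diverges.

(-4, -2]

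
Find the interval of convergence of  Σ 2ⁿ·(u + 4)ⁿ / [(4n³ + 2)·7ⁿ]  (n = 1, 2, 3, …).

[-15/2, -1/2]

Apply the ratio test: |a_{n+1}| / |a_n| = [(4n³ + 2)/(4(n+1)³ + 2)] · 2/7, which tends to 2/7 as n → ∞.
Thus R = 1/(2/7) = 7/2.
Endpoint u = -1/2: the series is dominated by a constant times Σ 1/n³, which converges (p = 3 > 1).
Check u = -15/2: absolute convergence follows by limit comparison with Σ 1/n³.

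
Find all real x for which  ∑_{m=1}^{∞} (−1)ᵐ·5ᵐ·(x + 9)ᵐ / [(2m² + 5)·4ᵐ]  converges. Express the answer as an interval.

The ratio of consecutive coefficients is [(2m² + 5)/(2(m+1)² + 5)] · 5/4 → 5/4.
Thus R = 1/(5/4) = 4/5.
When x = -41/5, absolute convergence follows by limit comparison with Σ 1/m².
When x = -49/5, the terms are on the order of 1/m², so the series converges absolutely by comparison with the p-series (p = 2 > 1).

[-49/5, -41/5]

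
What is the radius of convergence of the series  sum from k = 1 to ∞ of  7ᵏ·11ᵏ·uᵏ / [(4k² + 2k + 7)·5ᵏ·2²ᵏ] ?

R = 20/77

The ratio of consecutive coefficients is [(4k² + 2k + 7)/(4(k+1)² + 2(k+1) + 7)] · 7·11/(5·4) → 77/20.
The series converges when 77/20 · |u| < 1, giving R = 20/77.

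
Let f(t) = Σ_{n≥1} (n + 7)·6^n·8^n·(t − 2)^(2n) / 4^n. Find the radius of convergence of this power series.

R = √3/6

The ratio of consecutive coefficients is [((n+1) + 7)/(n + 7)] · 6·8/4 → 12.
Writing y = (t − 2)², the series in y has radius 1/12, so |t − 2| < √(1/12) and R = √3/6.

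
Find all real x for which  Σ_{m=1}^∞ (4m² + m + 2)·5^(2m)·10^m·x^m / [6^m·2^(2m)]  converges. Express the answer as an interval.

(-12/125, 12/125)

Apply the ratio test: |a_{m+1}| / |a_m| = [(4(m+1)² + (m+1) + 2)/(4m² + m + 2)] · 25·10/(6·4), which tends to 125/12 as m → ∞.
Convergence for |x| · 125/12 < 1, i.e. |x| < 12/125. So R = 12/125.
When x = 12/125, the terms do not tend to 0, so the series diverges.
Check x = -12/125: the terms have absolute value of order m², which does not tend to 0, so the series diverges by the divergence test.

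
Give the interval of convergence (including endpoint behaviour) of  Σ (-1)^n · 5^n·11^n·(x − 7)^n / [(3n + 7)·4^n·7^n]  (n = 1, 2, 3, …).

The ratio of consecutive coefficients is [(3n + 7)/(3(n+1) + 7)] · 5·11/(4·7) → 55/28.
Thus R = 1/(55/28) = 28/55.
Endpoint x = 413/55: the terms alternate in sign and decrease monotonically to 0 in absolute value (size ~ c/n), so the alternating series test gives convergence.
At x = 357/55: comparison with the harmonic series Σ 1/n shows the series diverges.

(357/55, 413/55]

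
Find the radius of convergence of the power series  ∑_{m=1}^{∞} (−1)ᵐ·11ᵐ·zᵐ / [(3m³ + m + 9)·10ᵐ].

R = 10/11

The ratio of consecutive coefficients is [(3m³ + m + 9)/(3(m+1)³ + (m+1) + 9)] · 11/10 → 11/10.
Hence the series converges for |z| < 1/(11/10) = 10/11, so the radius of convergence is 10/11.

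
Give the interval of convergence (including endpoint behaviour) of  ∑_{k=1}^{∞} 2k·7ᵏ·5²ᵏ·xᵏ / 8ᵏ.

(-8/175, 8/175)

Ratio test: |a_{k+1}/a_k| = [2(k+1)/2k] · 7·25/8 → 175/8 as k → ∞.
Hence the series converges for |x| < 1/(175/8) = 8/175, so the radius of convergence is 8/175.
At x = 8/175: the k-th term does not approach 0; divergence by the term test.
At x = -8/175: the terms do not tend to 0, so the series diverges.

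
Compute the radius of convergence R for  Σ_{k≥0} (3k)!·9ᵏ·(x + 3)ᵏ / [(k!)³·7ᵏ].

R = 7/243

The ratio of consecutive coefficients is (3k+1)·(3k+2)·(3k+3)/(k+1)³ · 9/7 → 243/7.
Thus R = 1/(243/7) = 7/243.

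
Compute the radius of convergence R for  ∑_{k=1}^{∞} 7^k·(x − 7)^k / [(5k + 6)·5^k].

R = 5/7

Ratio test: |a_{k+1}/a_k| = [(5k + 6)/(5(k+1) + 6)] · 7/5 → 7/5 as k → ∞.
Convergence for |x − 7| · 7/5 < 1, i.e. |x − 7| < 5/7. So R = 5/7.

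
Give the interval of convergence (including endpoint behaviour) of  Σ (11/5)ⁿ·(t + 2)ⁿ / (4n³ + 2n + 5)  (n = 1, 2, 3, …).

The ratio of consecutive coefficients is [(4n³ + 2n + 5)/(4(n+1)³ + 2(n+1) + 5)] · 11/5 → 11/5.
Thus R = 1/(11/5) = 5/11.
Check t = -17/11: the terms are on the order of 1/n³, so the series converges absolutely by comparison with the p-series (p = 3 > 1).
At t = -27/11: the terms are on the order of 1/n³, so the series converges absolutely by comparison with the p-series (p = 3 > 1).

[-27/11, -17/11]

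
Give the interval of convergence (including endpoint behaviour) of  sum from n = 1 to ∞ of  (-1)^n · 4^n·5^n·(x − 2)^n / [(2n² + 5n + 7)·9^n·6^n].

By the ratio test, |a_{n+1}/a_n| = [(2n² + 5n + 7)/(2(n+1)² + 5(n+1) + 7)] · 4·5/(9·6) → 10/27.
Thus R = 1/(10/27) = 27/10.
Check x = 47/10: the terms are on the order of 1/n², so the series converges absolutely by comparison with the p-series (p = 2 > 1).
Endpoint x = -7/10: absolute convergence follows by limit comparison with Σ 1/n².

[-7/10, 47/10]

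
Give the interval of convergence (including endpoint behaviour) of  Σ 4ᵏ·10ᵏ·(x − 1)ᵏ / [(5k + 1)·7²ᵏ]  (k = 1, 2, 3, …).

[-9/40, 89/40)

Apply the ratio test: |a_{k+1}| / |a_k| = [(5k + 1)/(5(k+1) + 1)] · 4·10/49, which tends to 40/49 as k → ∞.
Thus R = 1/(40/49) = 49/40.
Check x = 89/40: the terms behave like c/k; limit comparison with the harmonic series gives divergence.
Endpoint x = -9/40: the terms alternate in sign and decrease monotonically to 0 in absolute value (size ~ c/k), so the alternating series test gives convergence.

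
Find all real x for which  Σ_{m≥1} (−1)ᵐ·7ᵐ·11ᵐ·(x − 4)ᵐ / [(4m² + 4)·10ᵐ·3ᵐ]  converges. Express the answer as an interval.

[278/77, 338/77]

Ratio test: |a_{m+1}/a_m| = [(4m² + 4)/(4(m+1)² + 4)] · 7·11/(10·3) → 77/30 as m → ∞.
Convergence for |x − 4| · 77/30 < 1, i.e. |x − 4| < 30/77. So R = 30/77.
When x = 338/77, the terms are on the order of 1/m², so the series converges absolutely by comparison with the p-series (p = 2 > 1).
Endpoint x = 278/77: the series is dominated by a constant times Σ 1/m², which converges (p = 2 > 1).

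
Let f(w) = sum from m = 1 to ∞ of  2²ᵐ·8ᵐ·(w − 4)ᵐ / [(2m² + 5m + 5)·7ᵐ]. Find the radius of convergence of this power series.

R = 7/32

The ratio of consecutive coefficients is [(2m² + 5m + 5)/(2(m+1)² + 5(m+1) + 5)] · 4·8/7 → 32/7.
Hence the series converges for |w − 4| < 1/(32/7) = 7/32, so the radius of convergence is 7/32.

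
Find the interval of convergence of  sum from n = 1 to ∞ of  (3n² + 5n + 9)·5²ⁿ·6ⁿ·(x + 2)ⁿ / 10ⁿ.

Apply the ratio test: |a_{n+1}| / |a_n| = [(3(n+1)² + 5(n+1) + 9)/(3n² + 5n + 9)] · 25·6/10, which tends to 15 as n → ∞.
The series converges when 15 · |x + 2| < 1, giving R = 1/15.
Check x = -29/15: the terms have absolute value of order n², which does not tend to 0, so the series diverges by the divergence test.
When x = -31/15, the n-th term does not approach 0; divergence by the term test.

(-31/15, -29/15)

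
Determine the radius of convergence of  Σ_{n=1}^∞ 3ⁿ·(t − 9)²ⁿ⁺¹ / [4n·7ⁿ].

R = √21/3

Apply the ratio test: |a_{n+1}| / |a_n| = [4n/4(n+1)] · 3/7, which tends to 3/7 as n → ∞.
Successive powers of (t − 9) differ by 2, so the series converges when |t − 9|² · 3/7 < 1, i.e. |t − 9| < √(7/3). So R = √21/3.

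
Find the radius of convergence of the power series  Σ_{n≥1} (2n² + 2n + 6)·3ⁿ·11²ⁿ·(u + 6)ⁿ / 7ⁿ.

R = 7/363

The ratio of consecutive coefficients is [(2(n+1)² + 2(n+1) + 6)/(2n² + 2n + 6)] · 3·121/7 → 363/7.
Convergence for |u + 6| · 363/7 < 1, i.e. |u + 6| < 7/363. So R = 7/363.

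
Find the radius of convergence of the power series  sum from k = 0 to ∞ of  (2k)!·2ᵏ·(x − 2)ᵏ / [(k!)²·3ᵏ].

R = 3/8

The ratio of consecutive coefficients is (2k+1)·(2k+2)/(k+1)² · 2/3 → 8/3.
Convergence for |x − 2| · 8/3 < 1, i.e. |x − 2| < 3/8. So R = 3/8.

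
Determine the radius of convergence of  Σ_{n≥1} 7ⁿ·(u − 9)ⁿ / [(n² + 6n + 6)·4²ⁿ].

By the ratio test, |a_{n+1}/a_n| = [(n² + 6n + 6)/((n+1)² + 6(n+1) + 6)] · 7/16 → 7/16.
Hence the series converges for |u − 9| < 1/(7/16) = 16/7, so the radius of convergence is 16/7.

R = 16/7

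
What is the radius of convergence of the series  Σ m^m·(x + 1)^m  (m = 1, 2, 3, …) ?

R = 0

Applying the root test, |a_m|^(1/m) = m → ∞.
The root grows without bound, so R = 0 (convergence only at x = -1).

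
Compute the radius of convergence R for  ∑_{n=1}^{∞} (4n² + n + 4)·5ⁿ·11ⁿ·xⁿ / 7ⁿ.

The ratio of consecutive coefficients is [(4(n+1)² + (n+1) + 4)/(4n² + n + 4)] · 5·11/7 → 55/7.
Convergence for |x| · 55/7 < 1, i.e. |x| < 7/55. So R = 7/55.

R = 7/55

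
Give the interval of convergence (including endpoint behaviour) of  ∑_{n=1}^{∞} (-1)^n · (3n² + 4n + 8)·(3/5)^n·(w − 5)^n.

(10/3, 20/3)

The ratio of consecutive coefficients is [(3(n+1)² + 4(n+1) + 8)/(3n² + 4n + 8)] · 3/5 → 3/5.
The series converges when 3/5 · |w − 5| < 1, giving R = 5/3.
When w = 20/3, the n-th term does not approach 0; divergence by the term test.
Check w = 10/3: the terms have absolute value of order n², which does not tend to 0, so the series diverges by the divergence test.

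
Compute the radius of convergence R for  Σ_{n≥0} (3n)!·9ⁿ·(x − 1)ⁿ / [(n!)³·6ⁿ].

R = 2/81

The ratio of consecutive coefficients is (3n+1)·(3n+2)·(3n+3)/(n+1)³ · 9/6 → 81/2.
Thus R = 1/(81/2) = 2/81.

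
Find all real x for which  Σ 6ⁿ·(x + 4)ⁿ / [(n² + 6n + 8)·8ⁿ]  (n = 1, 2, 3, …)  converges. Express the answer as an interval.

Apply the ratio test: |a_{n+1}| / |a_n| = [(n² + 6n + 8)/((n+1)² + 6(n+1) + 8)] · 6/8, which tends to 3/4 as n → ∞.
Convergence for |x + 4| · 3/4 < 1, i.e. |x + 4| < 4/3. So R = 4/3.
Endpoint x = -8/3: the series is dominated by a constant times Σ 1/n², which converges (p = 2 > 1).
Endpoint x = -16/3: the series is dominated by a constant times Σ 1/n², which converges (p = 2 > 1).

[-16/3, -8/3]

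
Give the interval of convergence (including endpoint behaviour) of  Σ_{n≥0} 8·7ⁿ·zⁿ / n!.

(−∞, ∞)

Apply the ratio test: |a_{n+1}| / |a_n| = 8/8 · 7 · 1/(n+1), which tends to 0 as n → ∞.
The limit is 0, so the series converges for all z; R = ∞.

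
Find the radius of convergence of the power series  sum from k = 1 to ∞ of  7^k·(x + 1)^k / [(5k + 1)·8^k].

The ratio of consecutive coefficients is [(5k + 1)/(5(k+1) + 1)] · 7/8 → 7/8.
Hence the series converges for |x + 1| < 1/(7/8) = 8/7, so the radius of convergence is 8/7.

R = 8/7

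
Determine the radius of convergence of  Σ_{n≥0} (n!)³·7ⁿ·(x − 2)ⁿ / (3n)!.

The ratio of consecutive coefficients is (n+1)³/[(3n+1)·(3n+2)·(3n+3)] · 7 → 7/27.
The series converges when 7/27 · |x − 2| < 1, giving R = 27/7.

R = 27/7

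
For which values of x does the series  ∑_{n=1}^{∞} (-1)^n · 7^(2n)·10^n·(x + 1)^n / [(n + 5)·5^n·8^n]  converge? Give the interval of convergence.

The ratio of consecutive coefficients is [(n + 5)/((n+1) + 5)] · 49·10/(5·8) → 49/4.
The series converges when 49/4 · |x + 1| < 1, giving R = 4/49.
Check x = -45/49: an alternating series whose terms decrease to 0 in absolute value, so it converges by the Leibniz criterion.
When x = -53/49, comparison with the harmonic series Σ 1/n shows the series diverges.

(-53/49, -45/49]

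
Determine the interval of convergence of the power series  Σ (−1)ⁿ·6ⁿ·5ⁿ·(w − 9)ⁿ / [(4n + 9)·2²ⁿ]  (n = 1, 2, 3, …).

Apply the ratio test: |a_{n+1}| / |a_n| = [(4n + 9)/(4(n+1) + 9)] · 6·5/4, which tends to 15/2 as n → ∞.
Convergence for |w − 9| · 15/2 < 1, i.e. |w − 9| < 2/15. So R = 2/15.
When w = 137/15, convergence follows from the alternating series test (terms decrease monotonically to 0).
Endpoint w = 133/15: comparison with the harmonic series Σ 1/n shows the series diverges.

(133/15, 137/15]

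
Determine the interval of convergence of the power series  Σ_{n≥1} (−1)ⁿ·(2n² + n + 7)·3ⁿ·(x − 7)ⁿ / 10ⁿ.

The ratio of consecutive coefficients is [(2(n+1)² + (n+1) + 7)/(2n² + n + 7)] · 3/10 → 3/10.
The series converges when 3/10 · |x − 7| < 1, giving R = 10/3.
At x = 31/3: the terms do not tend to 0, so the series diverges.
Endpoint x = 11/3: the terms have absolute value of order n², which does not tend to 0, so the series diverges by the divergence test.

(11/3, 31/3)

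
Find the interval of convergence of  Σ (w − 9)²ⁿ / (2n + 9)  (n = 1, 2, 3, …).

Apply the ratio test: |a_{n+1}| / |a_n| = (2n + 9)/(2(n+1) + 9), which tends to 1 as n → ∞.
Successive powers of (w − 9) differ by 2, so the series converges when |w − 9|² · 1 < 1, i.e. |w − 9| < √(1) = 1. So R = 1.
At w = 10: the terms are asymptotic to a nonzero constant times 1/n, so the series diverges by limit comparison with Σ 1/n.
At w = 8: the terms behave like c/n; limit comparison with the harmonic series gives divergence.

(8, 10)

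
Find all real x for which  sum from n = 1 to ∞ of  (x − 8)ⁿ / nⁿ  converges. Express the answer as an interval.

Root test: |a_n|^(1/n) = 1/n → 0.
The limit is 0 for every x, so R = ∞.

(−∞, ∞)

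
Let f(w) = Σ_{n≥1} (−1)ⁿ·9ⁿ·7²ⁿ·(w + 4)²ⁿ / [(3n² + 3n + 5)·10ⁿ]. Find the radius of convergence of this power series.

Apply the ratio test: |a_{n+1}| / |a_n| = [(3n² + 3n + 5)/(3(n+1)² + 3(n+1) + 5)] · 9·49/10, which tends to 441/10 as n → ∞.
Successive powers of (w + 4) differ by 2, so the series converges when |w + 4|² · 441/10 < 1, i.e. |w + 4| < √(10/441). So R = √10/21.

R = √10/21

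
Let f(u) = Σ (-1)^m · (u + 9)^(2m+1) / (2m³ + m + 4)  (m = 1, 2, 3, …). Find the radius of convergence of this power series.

Ratio test: |a_{m+1}/a_m| = (2m³ + m + 4)/(2(m+1)³ + (m+1) + 4) → 1 as m → ∞.
Successive powers of (u + 9) differ by 2, so the series converges when |u + 9|² · 1 < 1, i.e. |u + 9| < √(1) = 1. So R = 1.

R = 1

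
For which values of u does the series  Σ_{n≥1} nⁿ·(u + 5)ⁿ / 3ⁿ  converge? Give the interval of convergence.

By the Cauchy root test, |a_n|^(1/n) = n/3 → ∞.
The root grows without bound, so R = 0 (convergence only at u = -5).

{-5}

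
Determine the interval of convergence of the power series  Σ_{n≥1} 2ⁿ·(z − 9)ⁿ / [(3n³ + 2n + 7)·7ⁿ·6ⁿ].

[-12, 30]

The ratio of consecutive coefficients is [(3n³ + 2n + 7)/(3(n+1)³ + 2(n+1) + 7)] · 2/(7·6) → 1/21.
Thus R = 1/(1/21) = 21.
Check z = 30: the series is dominated by a constant times Σ 1/n³, which converges (p = 3 > 1).
Check z = -12: absolute convergence follows by limit comparison with Σ 1/n³.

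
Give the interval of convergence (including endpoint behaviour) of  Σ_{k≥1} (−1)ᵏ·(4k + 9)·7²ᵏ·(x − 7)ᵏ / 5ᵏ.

(338/49, 348/49)

The ratio of consecutive coefficients is [(4(k+1) + 9)/(4k + 9)] · 49/5 → 49/5.
Convergence for |x − 7| · 49/5 < 1, i.e. |x − 7| < 5/49. So R = 5/49.
When x = 348/49, the terms do not tend to 0, so the series diverges.
At x = 338/49: the terms do not tend to 0, so the series diverges.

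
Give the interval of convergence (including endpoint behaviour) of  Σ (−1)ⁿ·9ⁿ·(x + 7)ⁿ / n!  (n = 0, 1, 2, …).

(−∞, ∞)

The ratio of consecutive coefficients is 9 · 1/(n+1) → 0.
The limit is 0, so the series converges for all x; R = ∞.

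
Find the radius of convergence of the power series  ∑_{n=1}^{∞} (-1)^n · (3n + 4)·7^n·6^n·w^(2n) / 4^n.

R = √42/21

The ratio of consecutive coefficients is [(3(n+1) + 4)/(3n + 4)] · 7·6/4 → 21/2.
Successive powers of w differ by 2, so the series converges when |w|² · 21/2 < 1, i.e. |w| < √(2/21). So R = √42/21.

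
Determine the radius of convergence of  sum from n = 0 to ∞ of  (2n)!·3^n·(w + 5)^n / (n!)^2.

The ratio of consecutive coefficients is (2n+1)·(2n+2)/(n+1)² · 3 → 12.
Thus R = 1/(12) = 1/12.

R = 1/12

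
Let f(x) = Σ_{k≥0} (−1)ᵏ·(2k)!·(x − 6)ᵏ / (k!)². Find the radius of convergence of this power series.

R = 1/4

By the ratio test, |a_{k+1}/a_k| = (2k+1)·(2k+2)/(k+1)² → 4.
Hence the series converges for |x − 6| < 1/(4) = 1/4, so the radius of convergence is 1/4.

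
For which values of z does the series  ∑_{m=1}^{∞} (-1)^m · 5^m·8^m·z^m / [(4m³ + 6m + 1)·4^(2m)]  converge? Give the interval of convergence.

[-2/5, 2/5]

The ratio of consecutive coefficients is [(4m³ + 6m + 1)/(4(m+1)³ + 6(m+1) + 1)] · 5·8/16 → 5/2.
Convergence for |z| · 5/2 < 1, i.e. |z| < 2/5. So R = 2/5.
Check z = 2/5: the series is dominated by a constant times Σ 1/m³, which converges (p = 3 > 1).
Check z = -2/5: absolute convergence follows by limit comparison with Σ 1/m³.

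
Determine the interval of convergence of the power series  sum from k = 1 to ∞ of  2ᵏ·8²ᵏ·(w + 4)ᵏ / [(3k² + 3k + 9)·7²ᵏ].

[-561/128, -463/128]

Ratio test: |a_{k+1}/a_k| = [(3k² + 3k + 9)/(3(k+1)² + 3(k+1) + 9)] · 2·64/49 → 128/49 as k → ∞.
Convergence for |w + 4| · 128/49 < 1, i.e. |w + 4| < 49/128. So R = 49/128.
Endpoint w = -463/128: the series is dominated by a constant times Σ 1/k², which converges (p = 2 > 1).
Check w = -561/128: absolute convergence follows by limit comparison with Σ 1/k².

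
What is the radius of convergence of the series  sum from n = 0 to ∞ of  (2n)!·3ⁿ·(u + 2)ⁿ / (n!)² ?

The ratio of consecutive coefficients is (2n+1)·(2n+2)/(n+1)² · 3 → 12.
Hence the series converges for |u + 2| < 1/(12) = 1/12, so the radius of convergence is 1/12.

R = 1/12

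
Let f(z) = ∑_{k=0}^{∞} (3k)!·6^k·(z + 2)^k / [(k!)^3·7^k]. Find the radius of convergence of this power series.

The ratio of consecutive coefficients is (3k+1)·(3k+2)·(3k+3)/(k+1)³ · 6/7 → 162/7.
Hence the series converges for |z + 2| < 1/(162/7) = 7/162, so the radius of convergence is 7/162.

R = 7/162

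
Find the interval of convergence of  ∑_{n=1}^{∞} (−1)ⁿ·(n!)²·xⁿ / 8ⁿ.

{0}

Ratio test: |a_{n+1}/a_n| = (n+1)² · 1/8 → ∞ as n → ∞.
The terms grow without bound for any x ≠ 0, so R = 0 (convergence only at x = 0).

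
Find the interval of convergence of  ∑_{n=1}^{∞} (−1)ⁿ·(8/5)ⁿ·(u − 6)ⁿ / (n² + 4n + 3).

[43/8, 53/8]

The ratio of consecutive coefficients is [(n² + 4n + 3)/((n+1)² + 4(n+1) + 3)] · 8/5 → 8/5.
Thus R = 1/(8/5) = 5/8.
Check u = 53/8: absolute convergence follows by limit comparison with Σ 1/n².
At u = 43/8: the series is dominated by a constant times Σ 1/n², which converges (p = 2 > 1).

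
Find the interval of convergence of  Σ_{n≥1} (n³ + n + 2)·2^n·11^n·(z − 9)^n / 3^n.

(195/22, 201/22)

By the ratio test, |a_{n+1}/a_n| = [((n+1)³ + (n+1) + 2)/(n³ + n + 2)] · 2·11/3 → 22/3.
The series converges when 22/3 · |z − 9| < 1, giving R = 3/22.
At z = 201/22: the terms do not tend to 0, so the series diverges.
At z = 195/22: the terms have absolute value of order n³, which does not tend to 0, so the series diverges by the divergence test.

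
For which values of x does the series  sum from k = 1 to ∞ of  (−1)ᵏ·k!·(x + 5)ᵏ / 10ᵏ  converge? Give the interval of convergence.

{-5}

Ratio test: |a_{k+1}/a_k| = (k+1) · 1/10 → ∞ as k → ∞.
The ratio grows without bound, so the series diverges whenever (x + 5) ≠ 0; it converges only at x = -5. R = 0.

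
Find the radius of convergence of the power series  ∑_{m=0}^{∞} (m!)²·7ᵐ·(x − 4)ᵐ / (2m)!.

R = 4/7

Ratio test: |a_{m+1}/a_m| = (m+1)²/[(2m+1)·(2m+2)] · 7 → 7/4 as m → ∞.
Thus R = 1/(7/4) = 4/7.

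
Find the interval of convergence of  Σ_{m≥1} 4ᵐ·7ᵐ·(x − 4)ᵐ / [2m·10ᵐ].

By the ratio test, |a_{m+1}/a_m| = [2m/2(m+1)] · 4·7/10 → 14/5.
The series converges when 14/5 · |x − 4| < 1, giving R = 5/14.
When x = 61/14, the terms are asymptotic to a nonzero constant times 1/m, so the series diverges by limit comparison with Σ 1/m.
Endpoint x = 51/14: convergence follows from the alternating series test (terms decrease monotonically to 0).

[51/14, 61/14)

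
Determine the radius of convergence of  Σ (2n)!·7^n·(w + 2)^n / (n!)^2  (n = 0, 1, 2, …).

Ratio test: |a_{n+1}/a_n| = (2n+1)·(2n+2)/(n+1)² · 7 → 28 as n → ∞.
Hence the series converges for |w + 2| < 1/(28) = 1/28, so the radius of convergence is 1/28.

R = 1/28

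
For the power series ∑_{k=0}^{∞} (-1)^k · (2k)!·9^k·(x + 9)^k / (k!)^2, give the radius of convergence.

R = 1/36

By the ratio test, |a_{k+1}/a_k| = (2k+1)·(2k+2)/(k+1)² · 9 → 36.
Convergence for |x + 9| · 36 < 1, i.e. |x + 9| < 1/36. So R = 1/36.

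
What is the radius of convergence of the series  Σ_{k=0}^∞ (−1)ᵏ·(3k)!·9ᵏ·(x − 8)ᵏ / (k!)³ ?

R = 1/243

Ratio test: |a_{k+1}/a_k| = (3k+1)·(3k+2)·(3k+3)/(k+1)³ · 9 → 243 as k → ∞.
Thus R = 1/(243) = 1/243.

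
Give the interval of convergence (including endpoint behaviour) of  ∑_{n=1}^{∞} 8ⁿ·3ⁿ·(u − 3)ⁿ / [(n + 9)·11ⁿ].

[61/24, 83/24)

By the ratio test, |a_{n+1}/a_n| = [(n + 9)/((n+1) + 9)] · 8·3/11 → 24/11.
The series converges when 24/11 · |u − 3| < 1, giving R = 11/24.
Endpoint u = 83/24: the terms are asymptotic to a nonzero constant times 1/n, so the series diverges by limit comparison with Σ 1/n.
Endpoint u = 61/24: an alternating series whose terms decrease to 0 in absolute value, so it converges by the Leibniz criterion.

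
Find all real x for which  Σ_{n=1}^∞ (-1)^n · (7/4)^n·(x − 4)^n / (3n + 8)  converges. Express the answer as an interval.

Ratio test: |a_{n+1}/a_n| = [(3n + 8)/(3(n+1) + 8)] · 7/4 → 7/4 as n → ∞.
The series converges when 7/4 · |x − 4| < 1, giving R = 4/7.
At x = 32/7: an alternating series whose terms decrease to 0 in absolute value, so it converges by the Leibniz criterion.
When x = 24/7, comparison with the harmonic series Σ 1/n shows the series diverges.

(24/7, 32/7]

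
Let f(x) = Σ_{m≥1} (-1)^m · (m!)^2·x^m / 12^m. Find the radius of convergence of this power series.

Apply the ratio test: |a_{m+1}| / |a_m| = (m+1)² · 1/12, which tends to ∞ as m → ∞.
The terms grow without bound for any x ≠ 0, so R = 0 (convergence only at x = 0).

R = 0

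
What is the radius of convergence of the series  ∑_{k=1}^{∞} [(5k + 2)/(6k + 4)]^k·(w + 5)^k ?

R = 6/5

Root test: |a_k|^(1/k) = (5k + 2)/(6k + 4) → 5/6.
Convergence for |w + 5| · 5/6 < 1, i.e. |w + 5| < 6/5. So R = 6/5.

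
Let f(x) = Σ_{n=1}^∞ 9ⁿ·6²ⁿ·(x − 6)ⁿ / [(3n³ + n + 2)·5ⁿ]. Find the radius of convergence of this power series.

Apply the ratio test: |a_{n+1}| / |a_n| = [(3n³ + n + 2)/(3(n+1)³ + (n+1) + 2)] · 9·36/5, which tends to 324/5 as n → ∞.
Hence the series converges for |x − 6| < 1/(324/5) = 5/324, so the radius of convergence is 5/324.

R = 5/324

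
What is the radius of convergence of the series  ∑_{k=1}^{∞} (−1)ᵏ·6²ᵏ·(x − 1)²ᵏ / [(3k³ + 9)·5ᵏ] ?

R = √5/6

Ratio test: |a_{k+1}/a_k| = [(3k³ + 9)/(3(k+1)³ + 9)] · 36/5 → 36/5 as k → ∞.
Writing y = (x − 1)², the series in y has radius 5/36, so |x − 1| < √(5/36) and R = √5/6.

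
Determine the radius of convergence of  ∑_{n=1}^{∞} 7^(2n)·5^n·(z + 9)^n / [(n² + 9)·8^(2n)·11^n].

R = 704/245

Apply the ratio test: |a_{n+1}| / |a_n| = [(n² + 9)/((n+1)² + 9)] · 49·5/(64·11), which tends to 245/704 as n → ∞.
Convergence for |z + 9| · 245/704 < 1, i.e. |z + 9| < 704/245. So R = 704/245.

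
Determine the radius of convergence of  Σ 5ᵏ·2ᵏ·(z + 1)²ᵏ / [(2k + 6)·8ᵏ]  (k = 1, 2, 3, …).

R = 2√5/5

Ratio test: |a_{k+1}/a_k| = [(2k + 6)/(2(k+1) + 6)] · 5·2/8 → 5/4 as k → ∞.
Successive powers of (z + 1) differ by 2, so the series converges when |z + 1|² · 5/4 < 1, i.e. |z + 1| < √(4/5). So R = 2√5/5.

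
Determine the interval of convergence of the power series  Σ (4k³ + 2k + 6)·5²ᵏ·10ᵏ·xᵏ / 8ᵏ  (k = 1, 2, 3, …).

(-4/125, 4/125)

Apply the ratio test: |a_{k+1}| / |a_k| = [(4(k+1)³ + 2(k+1) + 6)/(4k³ + 2k + 6)] · 25·10/8, which tends to 125/4 as k → ∞.
The series converges when 125/4 · |x| < 1, giving R = 4/125.
Check x = 4/125: the terms have absolute value of order k³, which does not tend to 0, so the series diverges by the divergence test.
At x = -4/125: the terms have absolute value of order k³, which does not tend to 0, so the series diverges by the divergence test.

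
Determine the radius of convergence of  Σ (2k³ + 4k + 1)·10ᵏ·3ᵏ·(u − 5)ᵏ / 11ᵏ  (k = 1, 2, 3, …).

R = 11/30

Ratio test: |a_{k+1}/a_k| = [(2(k+1)³ + 4(k+1) + 1)/(2k³ + 4k + 1)] · 10·3/11 → 30/11 as k → ∞.
The series converges when 30/11 · |u − 5| < 1, giving R = 11/30.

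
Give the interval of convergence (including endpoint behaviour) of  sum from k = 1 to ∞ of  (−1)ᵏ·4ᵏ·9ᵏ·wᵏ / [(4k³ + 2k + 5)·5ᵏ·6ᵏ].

By the ratio test, |a_{k+1}/a_k| = [(4k³ + 2k + 5)/(4(k+1)³ + 2(k+1) + 5)] · 4·9/(5·6) → 6/5.
Thus R = 1/(6/5) = 5/6.
When w = 5/6, absolute convergence follows by limit comparison with Σ 1/k³.
Check w = -5/6: the terms are on the order of 1/k³, so the series converges absolutely by comparison with the p-series (p = 3 > 1).

[-5/6, 5/6]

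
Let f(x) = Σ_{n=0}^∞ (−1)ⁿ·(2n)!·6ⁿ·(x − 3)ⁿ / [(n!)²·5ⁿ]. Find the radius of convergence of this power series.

R = 5/24

Ratio test: |a_{n+1}/a_n| = (2n+1)·(2n+2)/(n+1)² · 6/5 → 24/5 as n → ∞.
Convergence for |x − 3| · 24/5 < 1, i.e. |x − 3| < 5/24. So R = 5/24.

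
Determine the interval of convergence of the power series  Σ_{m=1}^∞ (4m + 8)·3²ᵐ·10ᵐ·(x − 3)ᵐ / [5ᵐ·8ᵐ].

(23/9, 31/9)

The ratio of consecutive coefficients is [(4(m+1) + 8)/(4m + 8)] · 9·10/(5·8) → 9/4.
Convergence for |x − 3| · 9/4 < 1, i.e. |x − 3| < 4/9. So R = 4/9.
When x = 31/9, the m-th term does not approach 0; divergence by the term test.
Endpoint x = 23/9: the terms have absolute value of order m, which does not tend to 0, so the series diverges by the divergence test.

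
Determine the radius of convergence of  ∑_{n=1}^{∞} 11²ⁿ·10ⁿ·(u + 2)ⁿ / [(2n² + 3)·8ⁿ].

R = 4/605

Ratio test: |a_{n+1}/a_n| = [(2n² + 3)/(2(n+1)² + 3)] · 121·10/8 → 605/4 as n → ∞.
Hence the series converges for |u + 2| < 1/(605/4) = 4/605, so the radius of convergence is 4/605.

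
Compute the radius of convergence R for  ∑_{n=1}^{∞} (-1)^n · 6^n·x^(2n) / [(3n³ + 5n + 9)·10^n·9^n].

R = √15

Ratio test: |a_{n+1}/a_n| = [(3n³ + 5n + 9)/(3(n+1)³ + 5(n+1) + 9)] · 6/(10·9) → 1/15 as n → ∞.
Since the exponent of x increases by 2 each term, convergence requires |x|² < 15, hence R = √15.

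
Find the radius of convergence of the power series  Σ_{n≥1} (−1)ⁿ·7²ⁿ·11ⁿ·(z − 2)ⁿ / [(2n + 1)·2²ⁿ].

R = 4/539

Ratio test: |a_{n+1}/a_n| = [(2n + 1)/(2(n+1) + 1)] · 49·11/4 → 539/4 as n → ∞.
The series converges when 539/4 · |z − 2| < 1, giving R = 4/539.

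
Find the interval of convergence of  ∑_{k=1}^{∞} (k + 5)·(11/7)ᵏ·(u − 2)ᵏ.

By the ratio test, |a_{k+1}/a_k| = [((k+1) + 5)/(k + 5)] · 11/7 → 11/7.
Hence the series converges for |u − 2| < 1/(11/7) = 7/11, so the radius of convergence is 7/11.
Check u = 29/11: the terms do not tend to 0, so the series diverges.
When u = 15/11, the terms do not tend to 0, so the series diverges.

(15/11, 29/11)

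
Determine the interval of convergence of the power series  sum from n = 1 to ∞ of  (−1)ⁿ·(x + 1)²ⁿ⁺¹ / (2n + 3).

[-2, 0]

Ratio test: |a_{n+1}/a_n| = (2n + 3)/(2(n+1) + 3) → 1 as n → ∞.
Since the exponent of (x + 1) increases by 2 each term, convergence requires |x + 1|² < 1, hence R = 1.
Endpoint x = 0: convergence follows from the alternating series test (terms decrease monotonically to 0).
When x = -2, an alternating series whose terms decrease to 0 in absolute value, so it converges by the Leibniz criterion.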